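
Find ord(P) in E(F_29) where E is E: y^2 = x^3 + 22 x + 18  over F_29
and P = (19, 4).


Compute successive multiples of P until we hit O:
  1P = (19, 4)
  2P = (7, 15)
  3P = (27, 13)
  4P = (11, 5)
  5P = (4, 5)
  6P = (10, 7)
  7P = (13, 23)
  8P = (3, 13)
  ... (continuing to 24P)
  24P = O

ord(P) = 24


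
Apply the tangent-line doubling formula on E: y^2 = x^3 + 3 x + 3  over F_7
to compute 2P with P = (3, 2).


Doubling: s = (3 x1^2 + a) / (2 y1)
s = (3*3^2 + 3) / (2*2) mod 7 = 4
x3 = s^2 - 2 x1 mod 7 = 4^2 - 2*3 = 3
y3 = s (x1 - x3) - y1 mod 7 = 4 * (3 - 3) - 2 = 5

2P = (3, 5)


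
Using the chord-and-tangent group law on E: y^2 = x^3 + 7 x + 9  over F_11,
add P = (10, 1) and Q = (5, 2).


P != Q, so use the chord formula.
s = (y2 - y1) / (x2 - x1) = (1) / (6) mod 11 = 2
x3 = s^2 - x1 - x2 mod 11 = 2^2 - 10 - 5 = 0
y3 = s (x1 - x3) - y1 mod 11 = 2 * (10 - 0) - 1 = 8

P + Q = (0, 8)


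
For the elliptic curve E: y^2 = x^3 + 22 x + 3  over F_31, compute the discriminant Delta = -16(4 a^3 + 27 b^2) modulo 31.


4 a^3 + 27 b^2 = 4*22^3 + 27*3^2 = 42592 + 243 = 42835
Delta = -16 * (42835) = -685360
Delta mod 31 = 19

Delta = 19 (mod 31)


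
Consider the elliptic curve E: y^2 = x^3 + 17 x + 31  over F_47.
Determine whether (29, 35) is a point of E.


Check whether y^2 = x^3 + 17 x + 31 (mod 47) for (x, y) = (29, 35).
LHS: y^2 = 35^2 mod 47 = 3
RHS: x^3 + 17 x + 31 = 29^3 + 17*29 + 31 mod 47 = 3
LHS = RHS

Yes, on the curve


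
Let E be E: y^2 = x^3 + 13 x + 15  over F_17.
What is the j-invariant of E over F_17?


Delta = -16(4 a^3 + 27 b^2) mod 17 = 5
-1728 * (4 a)^3 = -1728 * (4*13)^3 mod 17 = 6
j = 6 * 5^(-1) mod 17 = 8

j = 8 (mod 17)


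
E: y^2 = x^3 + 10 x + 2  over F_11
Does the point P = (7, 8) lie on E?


Check whether y^2 = x^3 + 10 x + 2 (mod 11) for (x, y) = (7, 8).
LHS: y^2 = 8^2 mod 11 = 9
RHS: x^3 + 10 x + 2 = 7^3 + 10*7 + 2 mod 11 = 8
LHS != RHS

No, not on the curve


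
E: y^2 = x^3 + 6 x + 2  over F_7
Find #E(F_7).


For each x in F_7, count y with y^2 = x^3 + 6 x + 2 mod 7:
  x = 0: RHS = 2, y in [3, 4]  -> 2 point(s)
  x = 1: RHS = 2, y in [3, 4]  -> 2 point(s)
  x = 2: RHS = 1, y in [1, 6]  -> 2 point(s)
  x = 6: RHS = 2, y in [3, 4]  -> 2 point(s)
Affine points: 8. Add the point at infinity: total = 9.

#E(F_7) = 9


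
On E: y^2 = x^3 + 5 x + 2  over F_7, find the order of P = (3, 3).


Compute successive multiples of P until we hit O:
  1P = (3, 3)
  2P = (3, 4)
  3P = O

ord(P) = 3


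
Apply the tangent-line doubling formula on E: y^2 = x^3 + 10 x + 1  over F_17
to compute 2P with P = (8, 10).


Doubling: s = (3 x1^2 + a) / (2 y1)
s = (3*8^2 + 10) / (2*10) mod 17 = 5
x3 = s^2 - 2 x1 mod 17 = 5^2 - 2*8 = 9
y3 = s (x1 - x3) - y1 mod 17 = 5 * (8 - 9) - 10 = 2

2P = (9, 2)


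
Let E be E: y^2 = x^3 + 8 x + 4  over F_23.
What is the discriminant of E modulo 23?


4 a^3 + 27 b^2 = 4*8^3 + 27*4^2 = 2048 + 432 = 2480
Delta = -16 * (2480) = -39680
Delta mod 23 = 18

Delta = 18 (mod 23)


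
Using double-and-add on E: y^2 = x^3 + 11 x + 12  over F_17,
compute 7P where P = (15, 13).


k = 7 = 111_2 (binary, LSB first: 111)
Double-and-add from P = (15, 13):
  bit 0 = 1: acc = O + (15, 13) = (15, 13)
  bit 1 = 1: acc = (15, 13) + (12, 6) = (3, 15)
  bit 2 = 1: acc = (3, 15) + (8, 0) = (15, 4)

7P = (15, 4)


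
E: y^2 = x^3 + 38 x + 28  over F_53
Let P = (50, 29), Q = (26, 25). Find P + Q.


P != Q, so use the chord formula.
s = (y2 - y1) / (x2 - x1) = (49) / (29) mod 53 = 9
x3 = s^2 - x1 - x2 mod 53 = 9^2 - 50 - 26 = 5
y3 = s (x1 - x3) - y1 mod 53 = 9 * (50 - 5) - 29 = 5

P + Q = (5, 5)


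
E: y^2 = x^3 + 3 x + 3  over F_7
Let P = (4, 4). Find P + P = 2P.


Doubling: s = (3 x1^2 + a) / (2 y1)
s = (3*4^2 + 3) / (2*4) mod 7 = 2
x3 = s^2 - 2 x1 mod 7 = 2^2 - 2*4 = 3
y3 = s (x1 - x3) - y1 mod 7 = 2 * (4 - 3) - 4 = 5

2P = (3, 5)


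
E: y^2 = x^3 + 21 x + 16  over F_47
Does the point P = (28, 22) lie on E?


Check whether y^2 = x^3 + 21 x + 16 (mod 47) for (x, y) = (28, 22).
LHS: y^2 = 22^2 mod 47 = 14
RHS: x^3 + 21 x + 16 = 28^3 + 21*28 + 16 mod 47 = 43
LHS != RHS

No, not on the curve


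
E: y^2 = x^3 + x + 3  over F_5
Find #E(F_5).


For each x in F_5, count y with y^2 = x^3 + 1 x + 3 mod 5:
  x = 1: RHS = 0, y in [0]  -> 1 point(s)
  x = 4: RHS = 1, y in [1, 4]  -> 2 point(s)
Affine points: 3. Add the point at infinity: total = 4.

#E(F_5) = 4


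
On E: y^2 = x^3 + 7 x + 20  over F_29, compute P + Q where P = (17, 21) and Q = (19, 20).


P != Q, so use the chord formula.
s = (y2 - y1) / (x2 - x1) = (28) / (2) mod 29 = 14
x3 = s^2 - x1 - x2 mod 29 = 14^2 - 17 - 19 = 15
y3 = s (x1 - x3) - y1 mod 29 = 14 * (17 - 15) - 21 = 7

P + Q = (15, 7)


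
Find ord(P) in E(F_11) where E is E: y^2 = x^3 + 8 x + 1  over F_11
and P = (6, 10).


Compute successive multiples of P until we hit O:
  1P = (6, 10)
  2P = (8, 7)
  3P = (2, 6)
  4P = (4, 3)
  5P = (5, 10)
  6P = (0, 1)
  7P = (10, 6)
  8P = (7, 2)
  ... (continuing to 17P)
  17P = O

ord(P) = 17


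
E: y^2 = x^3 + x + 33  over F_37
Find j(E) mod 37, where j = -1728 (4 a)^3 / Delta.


Delta = -16(4 a^3 + 27 b^2) mod 37 = 17
-1728 * (4 a)^3 = -1728 * (4*1)^3 mod 37 = 1
j = 1 * 17^(-1) mod 37 = 24

j = 24 (mod 37)


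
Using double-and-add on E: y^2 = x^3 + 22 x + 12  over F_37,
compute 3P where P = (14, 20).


k = 3 = 11_2 (binary, LSB first: 11)
Double-and-add from P = (14, 20):
  bit 0 = 1: acc = O + (14, 20) = (14, 20)
  bit 1 = 1: acc = (14, 20) + (8, 16) = (36, 27)

3P = (36, 27)


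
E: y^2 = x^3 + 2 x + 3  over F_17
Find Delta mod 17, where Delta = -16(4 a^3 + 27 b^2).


4 a^3 + 27 b^2 = 4*2^3 + 27*3^2 = 32 + 243 = 275
Delta = -16 * (275) = -4400
Delta mod 17 = 3

Delta = 3 (mod 17)


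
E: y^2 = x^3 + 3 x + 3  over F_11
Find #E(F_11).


For each x in F_11, count y with y^2 = x^3 + 3 x + 3 mod 11:
  x = 0: RHS = 3, y in [5, 6]  -> 2 point(s)
  x = 5: RHS = 0, y in [0]  -> 1 point(s)
  x = 7: RHS = 4, y in [2, 9]  -> 2 point(s)
  x = 8: RHS = 0, y in [0]  -> 1 point(s)
  x = 9: RHS = 0, y in [0]  -> 1 point(s)
Affine points: 7. Add the point at infinity: total = 8.

#E(F_11) = 8


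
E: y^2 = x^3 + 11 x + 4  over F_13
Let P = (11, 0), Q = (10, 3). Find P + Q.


P != Q, so use the chord formula.
s = (y2 - y1) / (x2 - x1) = (3) / (12) mod 13 = 10
x3 = s^2 - x1 - x2 mod 13 = 10^2 - 11 - 10 = 1
y3 = s (x1 - x3) - y1 mod 13 = 10 * (11 - 1) - 0 = 9

P + Q = (1, 9)


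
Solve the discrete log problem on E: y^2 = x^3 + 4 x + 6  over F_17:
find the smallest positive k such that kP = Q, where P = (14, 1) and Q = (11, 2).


Enumerate multiples of P until we hit Q = (11, 2):
  1P = (14, 1)
  2P = (4, 1)
  3P = (16, 16)
  4P = (5, 7)
  5P = (6, 5)
  6P = (10, 14)
  7P = (11, 2)
Match found at i = 7.

k = 7


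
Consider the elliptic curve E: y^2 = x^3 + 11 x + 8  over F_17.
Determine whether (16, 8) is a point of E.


Check whether y^2 = x^3 + 11 x + 8 (mod 17) for (x, y) = (16, 8).
LHS: y^2 = 8^2 mod 17 = 13
RHS: x^3 + 11 x + 8 = 16^3 + 11*16 + 8 mod 17 = 13
LHS = RHS

Yes, on the curve


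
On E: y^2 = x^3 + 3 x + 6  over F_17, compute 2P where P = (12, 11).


Doubling: s = (3 x1^2 + a) / (2 y1)
s = (3*12^2 + 3) / (2*11) mod 17 = 2
x3 = s^2 - 2 x1 mod 17 = 2^2 - 2*12 = 14
y3 = s (x1 - x3) - y1 mod 17 = 2 * (12 - 14) - 11 = 2

2P = (14, 2)


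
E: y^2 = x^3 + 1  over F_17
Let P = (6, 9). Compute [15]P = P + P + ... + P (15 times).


k = 15 = 1111_2 (binary, LSB first: 1111)
Double-and-add from P = (6, 9):
  bit 0 = 1: acc = O + (6, 9) = (6, 9)
  bit 1 = 1: acc = (6, 9) + (7, 2) = (2, 14)
  bit 2 = 1: acc = (2, 14) + (1, 6) = (10, 7)
  bit 3 = 1: acc = (10, 7) + (14, 12) = (2, 3)

15P = (2, 3)


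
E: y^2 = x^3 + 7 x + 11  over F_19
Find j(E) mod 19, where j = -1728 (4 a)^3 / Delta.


Delta = -16(4 a^3 + 27 b^2) mod 19 = 9
-1728 * (4 a)^3 = -1728 * (4*7)^3 mod 19 = 7
j = 7 * 9^(-1) mod 19 = 5

j = 5 (mod 19)


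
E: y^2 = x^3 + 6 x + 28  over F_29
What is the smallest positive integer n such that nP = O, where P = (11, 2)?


Compute successive multiples of P until we hit O:
  1P = (11, 2)
  2P = (11, 27)
  3P = O

ord(P) = 3


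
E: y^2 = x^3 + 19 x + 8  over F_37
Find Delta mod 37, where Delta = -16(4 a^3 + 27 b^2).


4 a^3 + 27 b^2 = 4*19^3 + 27*8^2 = 27436 + 1728 = 29164
Delta = -16 * (29164) = -466624
Delta mod 37 = 20

Delta = 20 (mod 37)


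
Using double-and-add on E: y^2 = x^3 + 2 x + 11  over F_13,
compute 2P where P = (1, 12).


k = 2 = 10_2 (binary, LSB first: 01)
Double-and-add from P = (1, 12):
  bit 0 = 0: acc unchanged = O
  bit 1 = 1: acc = O + (1, 1) = (1, 1)

2P = (1, 1)


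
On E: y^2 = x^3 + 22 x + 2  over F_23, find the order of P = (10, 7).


Compute successive multiples of P until we hit O:
  1P = (10, 7)
  2P = (3, 16)
  3P = (14, 8)
  4P = (12, 4)
  5P = (9, 3)
  6P = (20, 22)
  7P = (1, 18)
  8P = (1, 5)
  ... (continuing to 15P)
  15P = O

ord(P) = 15


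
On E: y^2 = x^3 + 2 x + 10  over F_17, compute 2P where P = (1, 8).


Doubling: s = (3 x1^2 + a) / (2 y1)
s = (3*1^2 + 2) / (2*8) mod 17 = 12
x3 = s^2 - 2 x1 mod 17 = 12^2 - 2*1 = 6
y3 = s (x1 - x3) - y1 mod 17 = 12 * (1 - 6) - 8 = 0

2P = (6, 0)


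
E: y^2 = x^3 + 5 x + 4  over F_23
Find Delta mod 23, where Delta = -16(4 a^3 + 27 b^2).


4 a^3 + 27 b^2 = 4*5^3 + 27*4^2 = 500 + 432 = 932
Delta = -16 * (932) = -14912
Delta mod 23 = 15

Delta = 15 (mod 23)


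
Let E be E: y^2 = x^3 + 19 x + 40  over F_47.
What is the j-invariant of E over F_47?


Delta = -16(4 a^3 + 27 b^2) mod 47 = 33
-1728 * (4 a)^3 = -1728 * (4*19)^3 mod 47 = 3
j = 3 * 33^(-1) mod 47 = 30

j = 30 (mod 47)


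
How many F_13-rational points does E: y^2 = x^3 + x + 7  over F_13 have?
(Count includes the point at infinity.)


For each x in F_13, count y with y^2 = x^3 + 1 x + 7 mod 13:
  x = 1: RHS = 9, y in [3, 10]  -> 2 point(s)
  x = 2: RHS = 4, y in [2, 11]  -> 2 point(s)
  x = 4: RHS = 10, y in [6, 7]  -> 2 point(s)
  x = 9: RHS = 4, y in [2, 11]  -> 2 point(s)
  x = 10: RHS = 3, y in [4, 9]  -> 2 point(s)
  x = 11: RHS = 10, y in [6, 7]  -> 2 point(s)
Affine points: 12. Add the point at infinity: total = 13.

#E(F_13) = 13


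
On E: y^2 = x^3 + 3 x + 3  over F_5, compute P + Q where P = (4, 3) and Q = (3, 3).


P != Q, so use the chord formula.
s = (y2 - y1) / (x2 - x1) = (0) / (4) mod 5 = 0
x3 = s^2 - x1 - x2 mod 5 = 0^2 - 4 - 3 = 3
y3 = s (x1 - x3) - y1 mod 5 = 0 * (4 - 3) - 3 = 2

P + Q = (3, 2)


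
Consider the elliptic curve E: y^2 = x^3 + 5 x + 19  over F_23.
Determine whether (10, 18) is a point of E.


Check whether y^2 = x^3 + 5 x + 19 (mod 23) for (x, y) = (10, 18).
LHS: y^2 = 18^2 mod 23 = 2
RHS: x^3 + 5 x + 19 = 10^3 + 5*10 + 19 mod 23 = 11
LHS != RHS

No, not on the curve


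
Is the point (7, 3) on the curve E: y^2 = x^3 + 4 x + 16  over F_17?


Check whether y^2 = x^3 + 4 x + 16 (mod 17) for (x, y) = (7, 3).
LHS: y^2 = 3^2 mod 17 = 9
RHS: x^3 + 4 x + 16 = 7^3 + 4*7 + 16 mod 17 = 13
LHS != RHS

No, not on the curve


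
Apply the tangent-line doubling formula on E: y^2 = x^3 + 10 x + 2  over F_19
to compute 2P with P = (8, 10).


Doubling: s = (3 x1^2 + a) / (2 y1)
s = (3*8^2 + 10) / (2*10) mod 19 = 12
x3 = s^2 - 2 x1 mod 19 = 12^2 - 2*8 = 14
y3 = s (x1 - x3) - y1 mod 19 = 12 * (8 - 14) - 10 = 13

2P = (14, 13)


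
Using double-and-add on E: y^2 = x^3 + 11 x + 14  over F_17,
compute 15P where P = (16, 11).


k = 15 = 1111_2 (binary, LSB first: 1111)
Double-and-add from P = (16, 11):
  bit 0 = 1: acc = O + (16, 11) = (16, 11)
  bit 1 = 1: acc = (16, 11) + (1, 14) = (15, 16)
  bit 2 = 1: acc = (15, 16) + (11, 15) = (7, 3)
  bit 3 = 1: acc = (7, 3) + (12, 2) = (13, 5)

15P = (13, 5)


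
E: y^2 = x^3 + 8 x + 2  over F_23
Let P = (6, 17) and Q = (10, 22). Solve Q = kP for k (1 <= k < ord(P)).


Enumerate multiples of P until we hit Q = (10, 22):
  1P = (6, 17)
  2P = (15, 1)
  3P = (8, 7)
  4P = (11, 8)
  5P = (12, 3)
  6P = (13, 7)
  7P = (22, 19)
  8P = (4, 12)
  9P = (2, 16)
  10P = (5, 12)
  11P = (14, 12)
  12P = (21, 1)
  13P = (0, 18)
  14P = (10, 22)
Match found at i = 14.

k = 14


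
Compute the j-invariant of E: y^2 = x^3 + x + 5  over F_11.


Delta = -16(4 a^3 + 27 b^2) mod 11 = 4
-1728 * (4 a)^3 = -1728 * (4*1)^3 mod 11 = 2
j = 2 * 4^(-1) mod 11 = 6

j = 6 (mod 11)


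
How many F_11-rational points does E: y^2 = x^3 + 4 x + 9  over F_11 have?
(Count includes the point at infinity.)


For each x in F_11, count y with y^2 = x^3 + 4 x + 9 mod 11:
  x = 0: RHS = 9, y in [3, 8]  -> 2 point(s)
  x = 1: RHS = 3, y in [5, 6]  -> 2 point(s)
  x = 2: RHS = 3, y in [5, 6]  -> 2 point(s)
  x = 3: RHS = 4, y in [2, 9]  -> 2 point(s)
  x = 4: RHS = 1, y in [1, 10]  -> 2 point(s)
  x = 5: RHS = 0, y in [0]  -> 1 point(s)
  x = 8: RHS = 3, y in [5, 6]  -> 2 point(s)
  x = 9: RHS = 4, y in [2, 9]  -> 2 point(s)
  x = 10: RHS = 4, y in [2, 9]  -> 2 point(s)
Affine points: 17. Add the point at infinity: total = 18.

#E(F_11) = 18


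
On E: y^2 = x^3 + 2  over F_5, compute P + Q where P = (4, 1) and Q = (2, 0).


P != Q, so use the chord formula.
s = (y2 - y1) / (x2 - x1) = (4) / (3) mod 5 = 3
x3 = s^2 - x1 - x2 mod 5 = 3^2 - 4 - 2 = 3
y3 = s (x1 - x3) - y1 mod 5 = 3 * (4 - 3) - 1 = 2

P + Q = (3, 2)


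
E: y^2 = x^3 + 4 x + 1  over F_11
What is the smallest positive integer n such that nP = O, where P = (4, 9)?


Compute successive multiples of P until we hit O:
  1P = (4, 9)
  2P = (7, 8)
  3P = (5, 6)
  4P = (0, 1)
  5P = (0, 10)
  6P = (5, 5)
  7P = (7, 3)
  8P = (4, 2)
  ... (continuing to 9P)
  9P = O

ord(P) = 9


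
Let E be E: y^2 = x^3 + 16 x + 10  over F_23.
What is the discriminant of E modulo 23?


4 a^3 + 27 b^2 = 4*16^3 + 27*10^2 = 16384 + 2700 = 19084
Delta = -16 * (19084) = -305344
Delta mod 23 = 4

Delta = 4 (mod 23)


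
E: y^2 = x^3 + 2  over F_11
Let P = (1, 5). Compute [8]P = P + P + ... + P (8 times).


k = 8 = 1000_2 (binary, LSB first: 0001)
Double-and-add from P = (1, 5):
  bit 0 = 0: acc unchanged = O
  bit 1 = 0: acc unchanged = O
  bit 2 = 0: acc unchanged = O
  bit 3 = 1: acc = O + (9, 4) = (9, 4)

8P = (9, 4)


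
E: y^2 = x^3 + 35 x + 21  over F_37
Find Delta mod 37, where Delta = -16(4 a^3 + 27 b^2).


4 a^3 + 27 b^2 = 4*35^3 + 27*21^2 = 171500 + 11907 = 183407
Delta = -16 * (183407) = -2934512
Delta mod 37 = 32

Delta = 32 (mod 37)


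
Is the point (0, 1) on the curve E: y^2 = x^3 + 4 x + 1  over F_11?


Check whether y^2 = x^3 + 4 x + 1 (mod 11) for (x, y) = (0, 1).
LHS: y^2 = 1^2 mod 11 = 1
RHS: x^3 + 4 x + 1 = 0^3 + 4*0 + 1 mod 11 = 1
LHS = RHS

Yes, on the curve


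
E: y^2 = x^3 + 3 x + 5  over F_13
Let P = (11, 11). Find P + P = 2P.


Doubling: s = (3 x1^2 + a) / (2 y1)
s = (3*11^2 + 3) / (2*11) mod 13 = 6
x3 = s^2 - 2 x1 mod 13 = 6^2 - 2*11 = 1
y3 = s (x1 - x3) - y1 mod 13 = 6 * (11 - 1) - 11 = 10

2P = (1, 10)


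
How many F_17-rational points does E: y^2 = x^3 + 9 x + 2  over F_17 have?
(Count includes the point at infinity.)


For each x in F_17, count y with y^2 = x^3 + 9 x + 2 mod 17:
  x = 0: RHS = 2, y in [6, 11]  -> 2 point(s)
  x = 4: RHS = 0, y in [0]  -> 1 point(s)
  x = 5: RHS = 2, y in [6, 11]  -> 2 point(s)
  x = 6: RHS = 0, y in [0]  -> 1 point(s)
  x = 7: RHS = 0, y in [0]  -> 1 point(s)
  x = 8: RHS = 8, y in [5, 12]  -> 2 point(s)
  x = 9: RHS = 13, y in [8, 9]  -> 2 point(s)
  x = 10: RHS = 4, y in [2, 15]  -> 2 point(s)
  x = 11: RHS = 4, y in [2, 15]  -> 2 point(s)
  x = 12: RHS = 2, y in [6, 11]  -> 2 point(s)
  x = 13: RHS = 4, y in [2, 15]  -> 2 point(s)
  x = 14: RHS = 16, y in [4, 13]  -> 2 point(s)
  x = 16: RHS = 9, y in [3, 14]  -> 2 point(s)
Affine points: 23. Add the point at infinity: total = 24.

#E(F_17) = 24


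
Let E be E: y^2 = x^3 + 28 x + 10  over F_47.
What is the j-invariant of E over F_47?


Delta = -16(4 a^3 + 27 b^2) mod 47 = 36
-1728 * (4 a)^3 = -1728 * (4*28)^3 mod 47 = 44
j = 44 * 36^(-1) mod 47 = 43

j = 43 (mod 47)


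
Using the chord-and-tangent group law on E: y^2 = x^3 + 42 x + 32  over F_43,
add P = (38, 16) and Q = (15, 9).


P != Q, so use the chord formula.
s = (y2 - y1) / (x2 - x1) = (36) / (20) mod 43 = 19
x3 = s^2 - x1 - x2 mod 43 = 19^2 - 38 - 15 = 7
y3 = s (x1 - x3) - y1 mod 43 = 19 * (38 - 7) - 16 = 14

P + Q = (7, 14)


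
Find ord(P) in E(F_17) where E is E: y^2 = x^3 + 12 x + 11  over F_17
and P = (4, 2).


Compute successive multiples of P until we hit O:
  1P = (4, 2)
  2P = (13, 16)
  3P = (2, 3)
  4P = (7, 8)
  5P = (10, 3)
  6P = (12, 8)
  7P = (9, 7)
  8P = (5, 14)
  ... (continuing to 23P)
  23P = O

ord(P) = 23


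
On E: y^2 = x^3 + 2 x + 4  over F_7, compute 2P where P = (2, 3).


k = 2 = 10_2 (binary, LSB first: 01)
Double-and-add from P = (2, 3):
  bit 0 = 0: acc unchanged = O
  bit 1 = 1: acc = O + (3, 4) = (3, 4)

2P = (3, 4)


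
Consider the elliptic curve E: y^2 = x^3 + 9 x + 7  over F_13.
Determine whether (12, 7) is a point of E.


Check whether y^2 = x^3 + 9 x + 7 (mod 13) for (x, y) = (12, 7).
LHS: y^2 = 7^2 mod 13 = 10
RHS: x^3 + 9 x + 7 = 12^3 + 9*12 + 7 mod 13 = 10
LHS = RHS

Yes, on the curve


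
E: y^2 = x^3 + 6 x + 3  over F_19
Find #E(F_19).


For each x in F_19, count y with y^2 = x^3 + 6 x + 3 mod 19:
  x = 2: RHS = 4, y in [2, 17]  -> 2 point(s)
  x = 5: RHS = 6, y in [5, 14]  -> 2 point(s)
  x = 9: RHS = 7, y in [8, 11]  -> 2 point(s)
  x = 12: RHS = 17, y in [6, 13]  -> 2 point(s)
  x = 13: RHS = 17, y in [6, 13]  -> 2 point(s)
  x = 14: RHS = 0, y in [0]  -> 1 point(s)
Affine points: 11. Add the point at infinity: total = 12.

#E(F_19) = 12


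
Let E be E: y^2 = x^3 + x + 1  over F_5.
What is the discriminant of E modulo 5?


4 a^3 + 27 b^2 = 4*1^3 + 27*1^2 = 4 + 27 = 31
Delta = -16 * (31) = -496
Delta mod 5 = 4

Delta = 4 (mod 5)


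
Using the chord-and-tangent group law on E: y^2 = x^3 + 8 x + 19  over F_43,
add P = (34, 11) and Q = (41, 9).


P != Q, so use the chord formula.
s = (y2 - y1) / (x2 - x1) = (41) / (7) mod 43 = 12
x3 = s^2 - x1 - x2 mod 43 = 12^2 - 34 - 41 = 26
y3 = s (x1 - x3) - y1 mod 43 = 12 * (34 - 26) - 11 = 42

P + Q = (26, 42)


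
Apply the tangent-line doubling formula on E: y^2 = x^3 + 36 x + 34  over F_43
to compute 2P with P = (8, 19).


Doubling: s = (3 x1^2 + a) / (2 y1)
s = (3*8^2 + 36) / (2*19) mod 43 = 6
x3 = s^2 - 2 x1 mod 43 = 6^2 - 2*8 = 20
y3 = s (x1 - x3) - y1 mod 43 = 6 * (8 - 20) - 19 = 38

2P = (20, 38)


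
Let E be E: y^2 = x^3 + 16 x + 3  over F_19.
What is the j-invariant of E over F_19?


Delta = -16(4 a^3 + 27 b^2) mod 19 = 6
-1728 * (4 a)^3 = -1728 * (4*16)^3 mod 19 = 1
j = 1 * 6^(-1) mod 19 = 16

j = 16 (mod 19)


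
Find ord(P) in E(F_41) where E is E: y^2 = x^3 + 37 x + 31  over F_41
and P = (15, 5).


Compute successive multiples of P until we hit O:
  1P = (15, 5)
  2P = (3, 13)
  3P = (28, 31)
  4P = (2, 21)
  5P = (26, 18)
  6P = (18, 25)
  7P = (16, 2)
  8P = (19, 7)
  ... (continuing to 35P)
  35P = O

ord(P) = 35


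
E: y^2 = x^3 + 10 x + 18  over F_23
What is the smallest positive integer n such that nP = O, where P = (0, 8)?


Compute successive multiples of P until we hit O:
  1P = (0, 8)
  2P = (18, 21)
  3P = (9, 20)
  4P = (3, 11)
  5P = (21, 17)
  6P = (5, 3)
  7P = (19, 11)
  8P = (6, 8)
  ... (continuing to 30P)
  30P = O

ord(P) = 30


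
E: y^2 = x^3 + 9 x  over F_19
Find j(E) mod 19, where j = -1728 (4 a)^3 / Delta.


Delta = -16(4 a^3 + 27 b^2) mod 19 = 8
-1728 * (4 a)^3 = -1728 * (4*9)^3 mod 19 = 11
j = 11 * 8^(-1) mod 19 = 18

j = 18 (mod 19)


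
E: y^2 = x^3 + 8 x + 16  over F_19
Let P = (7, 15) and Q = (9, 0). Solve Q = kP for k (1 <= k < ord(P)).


Enumerate multiples of P until we hit Q = (9, 0):
  1P = (7, 15)
  2P = (9, 0)
Match found at i = 2.

k = 2


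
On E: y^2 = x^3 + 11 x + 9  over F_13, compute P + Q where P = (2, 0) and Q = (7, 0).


P != Q, so use the chord formula.
s = (y2 - y1) / (x2 - x1) = (0) / (5) mod 13 = 0
x3 = s^2 - x1 - x2 mod 13 = 0^2 - 2 - 7 = 4
y3 = s (x1 - x3) - y1 mod 13 = 0 * (2 - 4) - 0 = 0

P + Q = (4, 0)


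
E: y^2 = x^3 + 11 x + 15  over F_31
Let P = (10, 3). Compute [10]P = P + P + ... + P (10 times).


k = 10 = 1010_2 (binary, LSB first: 0101)
Double-and-add from P = (10, 3):
  bit 0 = 0: acc unchanged = O
  bit 1 = 1: acc = O + (5, 3) = (5, 3)
  bit 2 = 0: acc unchanged = (5, 3)
  bit 3 = 1: acc = (5, 3) + (6, 7) = (5, 28)

10P = (5, 28)


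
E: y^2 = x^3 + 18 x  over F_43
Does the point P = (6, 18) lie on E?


Check whether y^2 = x^3 + 18 x + 0 (mod 43) for (x, y) = (6, 18).
LHS: y^2 = 18^2 mod 43 = 23
RHS: x^3 + 18 x + 0 = 6^3 + 18*6 + 0 mod 43 = 23
LHS = RHS

Yes, on the curve


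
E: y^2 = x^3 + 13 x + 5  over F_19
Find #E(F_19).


For each x in F_19, count y with y^2 = x^3 + 13 x + 5 mod 19:
  x = 0: RHS = 5, y in [9, 10]  -> 2 point(s)
  x = 1: RHS = 0, y in [0]  -> 1 point(s)
  x = 2: RHS = 1, y in [1, 18]  -> 2 point(s)
  x = 4: RHS = 7, y in [8, 11]  -> 2 point(s)
  x = 5: RHS = 5, y in [9, 10]  -> 2 point(s)
  x = 11: RHS = 16, y in [4, 15]  -> 2 point(s)
  x = 14: RHS = 5, y in [9, 10]  -> 2 point(s)
  x = 17: RHS = 9, y in [3, 16]  -> 2 point(s)
Affine points: 15. Add the point at infinity: total = 16.

#E(F_19) = 16


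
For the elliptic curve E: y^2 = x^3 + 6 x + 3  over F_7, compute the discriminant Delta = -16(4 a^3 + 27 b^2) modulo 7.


4 a^3 + 27 b^2 = 4*6^3 + 27*3^2 = 864 + 243 = 1107
Delta = -16 * (1107) = -17712
Delta mod 7 = 5

Delta = 5 (mod 7)


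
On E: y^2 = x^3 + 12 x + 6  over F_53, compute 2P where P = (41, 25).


Doubling: s = (3 x1^2 + a) / (2 y1)
s = (3*41^2 + 12) / (2*25) mod 53 = 11
x3 = s^2 - 2 x1 mod 53 = 11^2 - 2*41 = 39
y3 = s (x1 - x3) - y1 mod 53 = 11 * (41 - 39) - 25 = 50

2P = (39, 50)


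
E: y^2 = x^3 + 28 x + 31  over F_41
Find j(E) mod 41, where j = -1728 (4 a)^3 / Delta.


Delta = -16(4 a^3 + 27 b^2) mod 41 = 33
-1728 * (4 a)^3 = -1728 * (4*28)^3 mod 41 = 32
j = 32 * 33^(-1) mod 41 = 37

j = 37 (mod 41)


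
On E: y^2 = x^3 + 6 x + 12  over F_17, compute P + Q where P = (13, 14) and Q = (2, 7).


P != Q, so use the chord formula.
s = (y2 - y1) / (x2 - x1) = (10) / (6) mod 17 = 13
x3 = s^2 - x1 - x2 mod 17 = 13^2 - 13 - 2 = 1
y3 = s (x1 - x3) - y1 mod 17 = 13 * (13 - 1) - 14 = 6

P + Q = (1, 6)


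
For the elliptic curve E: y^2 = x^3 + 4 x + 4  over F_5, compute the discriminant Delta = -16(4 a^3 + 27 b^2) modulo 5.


4 a^3 + 27 b^2 = 4*4^3 + 27*4^2 = 256 + 432 = 688
Delta = -16 * (688) = -11008
Delta mod 5 = 2

Delta = 2 (mod 5)


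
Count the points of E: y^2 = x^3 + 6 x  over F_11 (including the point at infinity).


For each x in F_11, count y with y^2 = x^3 + 6 x + 0 mod 11:
  x = 0: RHS = 0, y in [0]  -> 1 point(s)
  x = 2: RHS = 9, y in [3, 8]  -> 2 point(s)
  x = 3: RHS = 1, y in [1, 10]  -> 2 point(s)
  x = 4: RHS = 0, y in [0]  -> 1 point(s)
  x = 5: RHS = 1, y in [1, 10]  -> 2 point(s)
  x = 7: RHS = 0, y in [0]  -> 1 point(s)
  x = 10: RHS = 4, y in [2, 9]  -> 2 point(s)
Affine points: 11. Add the point at infinity: total = 12.

#E(F_11) = 12


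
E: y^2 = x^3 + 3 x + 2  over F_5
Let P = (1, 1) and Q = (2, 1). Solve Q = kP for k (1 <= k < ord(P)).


Enumerate multiples of P until we hit Q = (2, 1):
  1P = (1, 1)
  2P = (2, 1)
Match found at i = 2.

k = 2


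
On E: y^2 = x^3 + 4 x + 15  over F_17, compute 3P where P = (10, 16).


k = 3 = 11_2 (binary, LSB first: 11)
Double-and-add from P = (10, 16):
  bit 0 = 1: acc = O + (10, 16) = (10, 16)
  bit 1 = 1: acc = (10, 16) + (15, 13) = (8, 10)

3P = (8, 10)


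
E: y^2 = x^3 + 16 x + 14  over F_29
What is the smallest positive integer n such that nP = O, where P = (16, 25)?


Compute successive multiples of P until we hit O:
  1P = (16, 25)
  2P = (2, 24)
  3P = (15, 2)
  4P = (5, 25)
  5P = (8, 4)
  6P = (6, 23)
  7P = (14, 16)
  8P = (12, 22)
  ... (continuing to 23P)
  23P = O

ord(P) = 23


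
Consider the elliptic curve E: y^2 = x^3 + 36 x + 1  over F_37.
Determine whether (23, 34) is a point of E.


Check whether y^2 = x^3 + 36 x + 1 (mod 37) for (x, y) = (23, 34).
LHS: y^2 = 34^2 mod 37 = 9
RHS: x^3 + 36 x + 1 = 23^3 + 36*23 + 1 mod 37 = 9
LHS = RHS

Yes, on the curve


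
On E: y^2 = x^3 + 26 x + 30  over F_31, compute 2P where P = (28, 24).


Doubling: s = (3 x1^2 + a) / (2 y1)
s = (3*28^2 + 26) / (2*24) mod 31 = 25
x3 = s^2 - 2 x1 mod 31 = 25^2 - 2*28 = 11
y3 = s (x1 - x3) - y1 mod 31 = 25 * (28 - 11) - 24 = 29

2P = (11, 29)


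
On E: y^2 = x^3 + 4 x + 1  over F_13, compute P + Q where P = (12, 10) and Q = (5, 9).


P != Q, so use the chord formula.
s = (y2 - y1) / (x2 - x1) = (12) / (6) mod 13 = 2
x3 = s^2 - x1 - x2 mod 13 = 2^2 - 12 - 5 = 0
y3 = s (x1 - x3) - y1 mod 13 = 2 * (12 - 0) - 10 = 1

P + Q = (0, 1)


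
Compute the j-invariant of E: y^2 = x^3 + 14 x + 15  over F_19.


Delta = -16(4 a^3 + 27 b^2) mod 19 = 5
-1728 * (4 a)^3 = -1728 * (4*14)^3 mod 19 = 18
j = 18 * 5^(-1) mod 19 = 15

j = 15 (mod 19)


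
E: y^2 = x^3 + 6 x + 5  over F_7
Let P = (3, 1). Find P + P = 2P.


Doubling: s = (3 x1^2 + a) / (2 y1)
s = (3*3^2 + 6) / (2*1) mod 7 = 6
x3 = s^2 - 2 x1 mod 7 = 6^2 - 2*3 = 2
y3 = s (x1 - x3) - y1 mod 7 = 6 * (3 - 2) - 1 = 5

2P = (2, 5)


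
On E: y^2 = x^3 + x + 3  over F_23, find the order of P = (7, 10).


Compute successive multiples of P until we hit O:
  1P = (7, 10)
  2P = (15, 9)
  3P = (10, 22)
  4P = (22, 22)
  5P = (2, 17)
  6P = (4, 18)
  7P = (14, 1)
  8P = (6, 15)
  ... (continuing to 27P)
  27P = O

ord(P) = 27


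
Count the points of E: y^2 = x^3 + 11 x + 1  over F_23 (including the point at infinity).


For each x in F_23, count y with y^2 = x^3 + 11 x + 1 mod 23:
  x = 0: RHS = 1, y in [1, 22]  -> 2 point(s)
  x = 1: RHS = 13, y in [6, 17]  -> 2 point(s)
  x = 2: RHS = 8, y in [10, 13]  -> 2 point(s)
  x = 8: RHS = 3, y in [7, 16]  -> 2 point(s)
  x = 9: RHS = 1, y in [1, 22]  -> 2 point(s)
  x = 11: RHS = 4, y in [2, 21]  -> 2 point(s)
  x = 13: RHS = 18, y in [8, 15]  -> 2 point(s)
  x = 14: RHS = 1, y in [1, 22]  -> 2 point(s)
  x = 16: RHS = 18, y in [8, 15]  -> 2 point(s)
  x = 17: RHS = 18, y in [8, 15]  -> 2 point(s)
  x = 19: RHS = 8, y in [10, 13]  -> 2 point(s)
  x = 22: RHS = 12, y in [9, 14]  -> 2 point(s)
Affine points: 24. Add the point at infinity: total = 25.

#E(F_23) = 25


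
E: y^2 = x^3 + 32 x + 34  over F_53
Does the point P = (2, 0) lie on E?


Check whether y^2 = x^3 + 32 x + 34 (mod 53) for (x, y) = (2, 0).
LHS: y^2 = 0^2 mod 53 = 0
RHS: x^3 + 32 x + 34 = 2^3 + 32*2 + 34 mod 53 = 0
LHS = RHS

Yes, on the curve


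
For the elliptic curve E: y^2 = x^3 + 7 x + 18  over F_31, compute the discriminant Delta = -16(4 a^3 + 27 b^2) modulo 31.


4 a^3 + 27 b^2 = 4*7^3 + 27*18^2 = 1372 + 8748 = 10120
Delta = -16 * (10120) = -161920
Delta mod 31 = 24

Delta = 24 (mod 31)


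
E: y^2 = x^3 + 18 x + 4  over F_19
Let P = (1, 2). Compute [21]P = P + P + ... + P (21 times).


k = 21 = 10101_2 (binary, LSB first: 10101)
Double-and-add from P = (1, 2):
  bit 0 = 1: acc = O + (1, 2) = (1, 2)
  bit 1 = 0: acc unchanged = (1, 2)
  bit 2 = 1: acc = (1, 2) + (17, 13) = (6, 10)
  bit 3 = 0: acc unchanged = (6, 10)
  bit 4 = 1: acc = (6, 10) + (14, 13) = (3, 3)

21P = (3, 3)


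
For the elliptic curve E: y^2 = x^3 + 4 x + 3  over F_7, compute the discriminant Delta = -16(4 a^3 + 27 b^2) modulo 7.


4 a^3 + 27 b^2 = 4*4^3 + 27*3^2 = 256 + 243 = 499
Delta = -16 * (499) = -7984
Delta mod 7 = 3

Delta = 3 (mod 7)


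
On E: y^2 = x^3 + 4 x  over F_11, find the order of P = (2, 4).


Compute successive multiples of P until we hit O:
  1P = (2, 4)
  2P = (0, 0)
  3P = (2, 7)
  4P = O

ord(P) = 4


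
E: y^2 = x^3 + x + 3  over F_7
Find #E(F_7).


For each x in F_7, count y with y^2 = x^3 + 1 x + 3 mod 7:
  x = 4: RHS = 1, y in [1, 6]  -> 2 point(s)
  x = 5: RHS = 0, y in [0]  -> 1 point(s)
  x = 6: RHS = 1, y in [1, 6]  -> 2 point(s)
Affine points: 5. Add the point at infinity: total = 6.

#E(F_7) = 6


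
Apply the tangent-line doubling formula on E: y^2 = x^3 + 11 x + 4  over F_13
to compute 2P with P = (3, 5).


Doubling: s = (3 x1^2 + a) / (2 y1)
s = (3*3^2 + 11) / (2*5) mod 13 = 9
x3 = s^2 - 2 x1 mod 13 = 9^2 - 2*3 = 10
y3 = s (x1 - x3) - y1 mod 13 = 9 * (3 - 10) - 5 = 10

2P = (10, 10)


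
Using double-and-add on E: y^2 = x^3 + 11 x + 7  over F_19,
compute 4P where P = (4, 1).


k = 4 = 100_2 (binary, LSB first: 001)
Double-and-add from P = (4, 1):
  bit 0 = 0: acc unchanged = O
  bit 1 = 0: acc unchanged = O
  bit 2 = 1: acc = O + (12, 9) = (12, 9)

4P = (12, 9)


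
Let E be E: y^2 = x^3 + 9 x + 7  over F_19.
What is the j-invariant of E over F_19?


Delta = -16(4 a^3 + 27 b^2) mod 19 = 6
-1728 * (4 a)^3 = -1728 * (4*9)^3 mod 19 = 11
j = 11 * 6^(-1) mod 19 = 5

j = 5 (mod 19)


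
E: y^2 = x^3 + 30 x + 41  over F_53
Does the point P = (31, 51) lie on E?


Check whether y^2 = x^3 + 30 x + 41 (mod 53) for (x, y) = (31, 51).
LHS: y^2 = 51^2 mod 53 = 4
RHS: x^3 + 30 x + 41 = 31^3 + 30*31 + 41 mod 53 = 22
LHS != RHS

No, not on the curve


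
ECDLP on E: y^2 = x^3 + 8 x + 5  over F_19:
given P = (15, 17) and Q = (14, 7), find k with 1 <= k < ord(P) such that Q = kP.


Enumerate multiples of P until we hit Q = (14, 7):
  1P = (15, 17)
  2P = (14, 7)
Match found at i = 2.

k = 2


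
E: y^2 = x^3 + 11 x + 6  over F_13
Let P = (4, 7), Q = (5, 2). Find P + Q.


P != Q, so use the chord formula.
s = (y2 - y1) / (x2 - x1) = (8) / (1) mod 13 = 8
x3 = s^2 - x1 - x2 mod 13 = 8^2 - 4 - 5 = 3
y3 = s (x1 - x3) - y1 mod 13 = 8 * (4 - 3) - 7 = 1

P + Q = (3, 1)


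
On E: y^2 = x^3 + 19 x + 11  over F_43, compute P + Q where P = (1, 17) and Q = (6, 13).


P != Q, so use the chord formula.
s = (y2 - y1) / (x2 - x1) = (39) / (5) mod 43 = 25
x3 = s^2 - x1 - x2 mod 43 = 25^2 - 1 - 6 = 16
y3 = s (x1 - x3) - y1 mod 43 = 25 * (1 - 16) - 17 = 38

P + Q = (16, 38)


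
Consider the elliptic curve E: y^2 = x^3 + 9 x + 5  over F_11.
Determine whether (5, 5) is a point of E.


Check whether y^2 = x^3 + 9 x + 5 (mod 11) for (x, y) = (5, 5).
LHS: y^2 = 5^2 mod 11 = 3
RHS: x^3 + 9 x + 5 = 5^3 + 9*5 + 5 mod 11 = 10
LHS != RHS

No, not on the curve


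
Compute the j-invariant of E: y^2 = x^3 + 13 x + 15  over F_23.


Delta = -16(4 a^3 + 27 b^2) mod 23 = 12
-1728 * (4 a)^3 = -1728 * (4*13)^3 mod 23 = 19
j = 19 * 12^(-1) mod 23 = 15

j = 15 (mod 23)


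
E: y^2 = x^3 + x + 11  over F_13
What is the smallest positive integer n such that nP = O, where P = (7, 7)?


Compute successive multiples of P until we hit O:
  1P = (7, 7)
  2P = (11, 12)
  3P = (12, 3)
  4P = (4, 1)
  5P = (6, 8)
  6P = (1, 0)
  7P = (6, 5)
  8P = (4, 12)
  ... (continuing to 12P)
  12P = O

ord(P) = 12


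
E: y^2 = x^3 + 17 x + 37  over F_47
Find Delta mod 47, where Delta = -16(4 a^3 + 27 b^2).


4 a^3 + 27 b^2 = 4*17^3 + 27*37^2 = 19652 + 36963 = 56615
Delta = -16 * (56615) = -905840
Delta mod 47 = 38

Delta = 38 (mod 47)


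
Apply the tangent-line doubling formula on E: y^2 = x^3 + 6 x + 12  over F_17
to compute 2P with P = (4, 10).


Doubling: s = (3 x1^2 + a) / (2 y1)
s = (3*4^2 + 6) / (2*10) mod 17 = 1
x3 = s^2 - 2 x1 mod 17 = 1^2 - 2*4 = 10
y3 = s (x1 - x3) - y1 mod 17 = 1 * (4 - 10) - 10 = 1

2P = (10, 1)


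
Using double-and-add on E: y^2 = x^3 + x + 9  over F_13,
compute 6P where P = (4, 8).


k = 6 = 110_2 (binary, LSB first: 011)
Double-and-add from P = (4, 8):
  bit 0 = 0: acc unchanged = O
  bit 1 = 1: acc = O + (6, 7) = (6, 7)
  bit 2 = 1: acc = (6, 7) + (0, 10) = (4, 5)

6P = (4, 5)


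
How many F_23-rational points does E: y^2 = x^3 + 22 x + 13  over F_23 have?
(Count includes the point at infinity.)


For each x in F_23, count y with y^2 = x^3 + 22 x + 13 mod 23:
  x = 0: RHS = 13, y in [6, 17]  -> 2 point(s)
  x = 1: RHS = 13, y in [6, 17]  -> 2 point(s)
  x = 4: RHS = 4, y in [2, 21]  -> 2 point(s)
  x = 5: RHS = 18, y in [8, 15]  -> 2 point(s)
  x = 6: RHS = 16, y in [4, 19]  -> 2 point(s)
  x = 7: RHS = 4, y in [2, 21]  -> 2 point(s)
  x = 12: RHS = 4, y in [2, 21]  -> 2 point(s)
  x = 13: RHS = 12, y in [9, 14]  -> 2 point(s)
  x = 14: RHS = 6, y in [11, 12]  -> 2 point(s)
  x = 18: RHS = 8, y in [10, 13]  -> 2 point(s)
  x = 20: RHS = 12, y in [9, 14]  -> 2 point(s)
  x = 22: RHS = 13, y in [6, 17]  -> 2 point(s)
Affine points: 24. Add the point at infinity: total = 25.

#E(F_23) = 25


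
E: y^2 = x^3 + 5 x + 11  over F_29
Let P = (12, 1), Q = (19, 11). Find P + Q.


P != Q, so use the chord formula.
s = (y2 - y1) / (x2 - x1) = (10) / (7) mod 29 = 18
x3 = s^2 - x1 - x2 mod 29 = 18^2 - 12 - 19 = 3
y3 = s (x1 - x3) - y1 mod 29 = 18 * (12 - 3) - 1 = 16

P + Q = (3, 16)


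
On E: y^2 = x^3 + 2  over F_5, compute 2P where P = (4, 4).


Doubling: s = (3 x1^2 + a) / (2 y1)
s = (3*4^2 + 0) / (2*4) mod 5 = 1
x3 = s^2 - 2 x1 mod 5 = 1^2 - 2*4 = 3
y3 = s (x1 - x3) - y1 mod 5 = 1 * (4 - 3) - 4 = 2

2P = (3, 2)


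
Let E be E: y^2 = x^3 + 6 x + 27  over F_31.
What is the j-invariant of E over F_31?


Delta = -16(4 a^3 + 27 b^2) mod 31 = 3
-1728 * (4 a)^3 = -1728 * (4*6)^3 mod 31 = 15
j = 15 * 3^(-1) mod 31 = 5

j = 5 (mod 31)


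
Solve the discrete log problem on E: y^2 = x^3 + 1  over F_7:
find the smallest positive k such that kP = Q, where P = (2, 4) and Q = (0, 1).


Enumerate multiples of P until we hit Q = (0, 1):
  1P = (2, 4)
  2P = (0, 6)
  3P = (6, 0)
  4P = (0, 1)
Match found at i = 4.

k = 4


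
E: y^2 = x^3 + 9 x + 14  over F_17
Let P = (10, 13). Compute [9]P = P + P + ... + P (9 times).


k = 9 = 1001_2 (binary, LSB first: 1001)
Double-and-add from P = (10, 13):
  bit 0 = 1: acc = O + (10, 13) = (10, 13)
  bit 1 = 0: acc unchanged = (10, 13)
  bit 2 = 0: acc unchanged = (10, 13)
  bit 3 = 1: acc = (10, 13) + (11, 4) = (9, 12)

9P = (9, 12)


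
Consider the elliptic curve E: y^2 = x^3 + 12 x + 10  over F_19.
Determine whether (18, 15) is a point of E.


Check whether y^2 = x^3 + 12 x + 10 (mod 19) for (x, y) = (18, 15).
LHS: y^2 = 15^2 mod 19 = 16
RHS: x^3 + 12 x + 10 = 18^3 + 12*18 + 10 mod 19 = 16
LHS = RHS

Yes, on the curve


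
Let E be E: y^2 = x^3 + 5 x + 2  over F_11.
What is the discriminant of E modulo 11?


4 a^3 + 27 b^2 = 4*5^3 + 27*2^2 = 500 + 108 = 608
Delta = -16 * (608) = -9728
Delta mod 11 = 7

Delta = 7 (mod 11)


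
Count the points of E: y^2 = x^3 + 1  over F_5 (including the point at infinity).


For each x in F_5, count y with y^2 = x^3 + 0 x + 1 mod 5:
  x = 0: RHS = 1, y in [1, 4]  -> 2 point(s)
  x = 2: RHS = 4, y in [2, 3]  -> 2 point(s)
  x = 4: RHS = 0, y in [0]  -> 1 point(s)
Affine points: 5. Add the point at infinity: total = 6.

#E(F_5) = 6


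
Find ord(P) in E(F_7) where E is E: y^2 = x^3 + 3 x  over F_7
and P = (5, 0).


Compute successive multiples of P until we hit O:
  1P = (5, 0)
  2P = O

ord(P) = 2


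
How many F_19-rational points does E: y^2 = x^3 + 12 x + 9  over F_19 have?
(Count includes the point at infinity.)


For each x in F_19, count y with y^2 = x^3 + 12 x + 9 mod 19:
  x = 0: RHS = 9, y in [3, 16]  -> 2 point(s)
  x = 4: RHS = 7, y in [8, 11]  -> 2 point(s)
  x = 5: RHS = 4, y in [2, 17]  -> 2 point(s)
  x = 8: RHS = 9, y in [3, 16]  -> 2 point(s)
  x = 11: RHS = 9, y in [3, 16]  -> 2 point(s)
  x = 12: RHS = 0, y in [0]  -> 1 point(s)
  x = 13: RHS = 6, y in [5, 14]  -> 2 point(s)
  x = 15: RHS = 11, y in [7, 12]  -> 2 point(s)
Affine points: 15. Add the point at infinity: total = 16.

#E(F_19) = 16


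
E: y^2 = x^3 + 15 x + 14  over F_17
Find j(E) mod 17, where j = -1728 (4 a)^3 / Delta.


Delta = -16(4 a^3 + 27 b^2) mod 17 = 7
-1728 * (4 a)^3 = -1728 * (4*15)^3 mod 17 = 5
j = 5 * 7^(-1) mod 17 = 8

j = 8 (mod 17)


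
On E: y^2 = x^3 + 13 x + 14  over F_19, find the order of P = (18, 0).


Compute successive multiples of P until we hit O:
  1P = (18, 0)
  2P = O

ord(P) = 2


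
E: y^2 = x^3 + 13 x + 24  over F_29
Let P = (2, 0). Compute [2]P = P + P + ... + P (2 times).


k = 2 = 10_2 (binary, LSB first: 01)
Double-and-add from P = (2, 0):
  bit 0 = 0: acc unchanged = O
  bit 1 = 1: acc = O + O = O

2P = O


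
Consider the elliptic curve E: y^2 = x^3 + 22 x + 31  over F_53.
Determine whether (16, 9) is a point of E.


Check whether y^2 = x^3 + 22 x + 31 (mod 53) for (x, y) = (16, 9).
LHS: y^2 = 9^2 mod 53 = 28
RHS: x^3 + 22 x + 31 = 16^3 + 22*16 + 31 mod 53 = 27
LHS != RHS

No, not on the curve


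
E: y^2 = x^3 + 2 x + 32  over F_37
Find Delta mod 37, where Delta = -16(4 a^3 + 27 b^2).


4 a^3 + 27 b^2 = 4*2^3 + 27*32^2 = 32 + 27648 = 27680
Delta = -16 * (27680) = -442880
Delta mod 37 = 10

Delta = 10 (mod 37)


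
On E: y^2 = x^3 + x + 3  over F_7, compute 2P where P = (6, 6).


Doubling: s = (3 x1^2 + a) / (2 y1)
s = (3*6^2 + 1) / (2*6) mod 7 = 5
x3 = s^2 - 2 x1 mod 7 = 5^2 - 2*6 = 6
y3 = s (x1 - x3) - y1 mod 7 = 5 * (6 - 6) - 6 = 1

2P = (6, 1)


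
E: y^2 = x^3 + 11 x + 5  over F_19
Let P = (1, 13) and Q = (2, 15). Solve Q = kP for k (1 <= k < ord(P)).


Enumerate multiples of P until we hit Q = (2, 15):
  1P = (1, 13)
  2P = (2, 4)
  3P = (2, 15)
Match found at i = 3.

k = 3


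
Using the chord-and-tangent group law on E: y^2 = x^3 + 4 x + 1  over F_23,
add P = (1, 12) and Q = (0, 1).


P != Q, so use the chord formula.
s = (y2 - y1) / (x2 - x1) = (12) / (22) mod 23 = 11
x3 = s^2 - x1 - x2 mod 23 = 11^2 - 1 - 0 = 5
y3 = s (x1 - x3) - y1 mod 23 = 11 * (1 - 5) - 12 = 13

P + Q = (5, 13)


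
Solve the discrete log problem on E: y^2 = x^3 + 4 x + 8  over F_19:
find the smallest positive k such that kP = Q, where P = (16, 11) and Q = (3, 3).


Enumerate multiples of P until we hit Q = (3, 3):
  1P = (16, 11)
  2P = (3, 3)
Match found at i = 2.

k = 2


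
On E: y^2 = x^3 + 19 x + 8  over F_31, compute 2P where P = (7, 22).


Doubling: s = (3 x1^2 + a) / (2 y1)
s = (3*7^2 + 19) / (2*22) mod 31 = 8
x3 = s^2 - 2 x1 mod 31 = 8^2 - 2*7 = 19
y3 = s (x1 - x3) - y1 mod 31 = 8 * (7 - 19) - 22 = 6

2P = (19, 6)


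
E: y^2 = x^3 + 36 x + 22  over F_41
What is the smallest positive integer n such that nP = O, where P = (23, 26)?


Compute successive multiples of P until we hit O:
  1P = (23, 26)
  2P = (35, 0)
  3P = (23, 15)
  4P = O

ord(P) = 4


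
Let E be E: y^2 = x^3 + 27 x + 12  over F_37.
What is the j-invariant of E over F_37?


Delta = -16(4 a^3 + 27 b^2) mod 37 = 16
-1728 * (4 a)^3 = -1728 * (4*27)^3 mod 37 = 36
j = 36 * 16^(-1) mod 37 = 30

j = 30 (mod 37)


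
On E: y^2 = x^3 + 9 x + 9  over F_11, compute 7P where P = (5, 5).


k = 7 = 111_2 (binary, LSB first: 111)
Double-and-add from P = (5, 5):
  bit 0 = 1: acc = O + (5, 5) = (5, 5)
  bit 1 = 1: acc = (5, 5) + (6, 2) = (9, 7)
  bit 2 = 1: acc = (9, 7) + (0, 3) = (6, 9)

7P = (6, 9)


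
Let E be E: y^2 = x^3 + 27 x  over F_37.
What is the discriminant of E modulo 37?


4 a^3 + 27 b^2 = 4*27^3 + 27*0^2 = 78732 + 0 = 78732
Delta = -16 * (78732) = -1259712
Delta mod 37 = 27

Delta = 27 (mod 37)


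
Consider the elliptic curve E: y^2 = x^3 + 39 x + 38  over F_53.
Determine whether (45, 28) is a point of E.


Check whether y^2 = x^3 + 39 x + 38 (mod 53) for (x, y) = (45, 28).
LHS: y^2 = 28^2 mod 53 = 42
RHS: x^3 + 39 x + 38 = 45^3 + 39*45 + 38 mod 53 = 9
LHS != RHS

No, not on the curve


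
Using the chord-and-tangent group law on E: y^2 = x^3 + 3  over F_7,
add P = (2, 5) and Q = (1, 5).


P != Q, so use the chord formula.
s = (y2 - y1) / (x2 - x1) = (0) / (6) mod 7 = 0
x3 = s^2 - x1 - x2 mod 7 = 0^2 - 2 - 1 = 4
y3 = s (x1 - x3) - y1 mod 7 = 0 * (2 - 4) - 5 = 2

P + Q = (4, 2)


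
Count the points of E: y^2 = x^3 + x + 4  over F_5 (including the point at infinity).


For each x in F_5, count y with y^2 = x^3 + 1 x + 4 mod 5:
  x = 0: RHS = 4, y in [2, 3]  -> 2 point(s)
  x = 1: RHS = 1, y in [1, 4]  -> 2 point(s)
  x = 2: RHS = 4, y in [2, 3]  -> 2 point(s)
  x = 3: RHS = 4, y in [2, 3]  -> 2 point(s)
Affine points: 8. Add the point at infinity: total = 9.

#E(F_5) = 9
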